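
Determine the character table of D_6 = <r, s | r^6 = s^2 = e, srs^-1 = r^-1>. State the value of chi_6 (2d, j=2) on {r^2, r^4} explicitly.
Conjugacy classes: {e} of size 1, {r^3} of size 1, {r^1, r^5} of size 2, {r^2, r^4} of size 2, {s, sr^2, ...} of size 3, {sr, sr^3, ...} of size 3.
Character table:
  irrep \ class              {e} (size 1)  {r^3} (size 1)  {r^1, r^5} (size 2)  {r^2, r^4} (size 2)  {s, sr^2, ...} (size 3)  {sr, sr^3, ...} (size 3)
  chi_1 (triv)               1             1               1                    1                    1                        1                       
  chi_2 (sign: r->1, s->-1)  1             1               1                    1                    -1                       -1                      
  chi_3 (r->-1, s->1)        1             -1              -1                   1                    1                        -1                      
  chi_4 (r->-1, s->-1)       1             -1              -1                   1                    -1                       1                       
  chi_5 (2d, j=1)            2             -2              1                    -1                   0                        0                       
  chi_6 (2d, j=2)            2             2               -1                   -1                   0                        0                       

Spot check: chi_6 (2d, j=2) on {r^2, r^4} = -1.

Working: D_6 has order 2*6 = 12 with 6 conjugacy classes, hence 6 irreducibles. Sum of squared dims 1 + 1 + 1 + 1 + 4 + 4 = 12 = |G|. Linear characters come from the abelianisation; the 2-dimensional irreps have character r^k -> 2*cos(2*pi*j*k/6), reflections -> 0.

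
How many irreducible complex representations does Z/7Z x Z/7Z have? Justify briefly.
49

Reasoning: The number of irreducible complex representations of a finite group equals its number of conjugacy classes. Z/7Z x Z/7Z is abelian of order 49, so every element is its own conjugacy class: 49 classes, so Z/7Z x Z/7Z (order 49) has exactly 49 irreducible complex representations.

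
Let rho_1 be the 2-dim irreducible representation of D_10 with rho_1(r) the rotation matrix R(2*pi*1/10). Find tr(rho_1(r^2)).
chi_{rho_1}(r^2) = 2*cos(2*pi*1*2/10) = -1/2 + sqrt(5)/2

Working: rho_1(r^2) is rotation by angle 2*pi*1*2/10, whose trace is 2*cos(2*pi*1*2/10) = -1/2 + sqrt(5)/2.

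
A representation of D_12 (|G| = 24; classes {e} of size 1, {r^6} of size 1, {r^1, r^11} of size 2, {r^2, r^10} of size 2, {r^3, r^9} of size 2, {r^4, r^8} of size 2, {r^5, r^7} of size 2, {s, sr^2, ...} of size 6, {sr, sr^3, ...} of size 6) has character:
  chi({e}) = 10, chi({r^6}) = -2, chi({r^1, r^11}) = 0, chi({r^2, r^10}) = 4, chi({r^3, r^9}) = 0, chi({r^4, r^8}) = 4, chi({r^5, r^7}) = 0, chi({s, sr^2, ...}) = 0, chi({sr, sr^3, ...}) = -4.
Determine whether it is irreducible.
Not irreducible (reducible): <chi, chi> = 11 > 1.

Working: <chi, chi> = (1/|G|) sum_C |C| * |chi(C)|^2 = (1/24)[1*|10|^2 + 1*|-2|^2 + 2*|0|^2 + 2*|4|^2 + 2*|0|^2 + 2*|4|^2 + 2*|0|^2 + 6*|0|^2 + 6*|-4|^2]
  = (1/24)[(100) + (4) + (0) + (32) + (0) + (32) + (0) + (0) + (96)] = 264/24 = 11.
A character is irreducible iff <chi, chi> = 1, so this representation is reducible.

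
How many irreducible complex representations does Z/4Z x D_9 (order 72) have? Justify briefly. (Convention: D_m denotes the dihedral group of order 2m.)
24

Why: The number of irreducible complex representations of a finite group equals its number of conjugacy classes. For a direct product, #classes(G x H) = #classes(G) * #classes(H). Z/4Z has 4 classes (abelian), D_9 has 6 classes, so 4 * 6 = 24, so Z/4Z x D_9 (order 72) has exactly 24 irreducible complex representations.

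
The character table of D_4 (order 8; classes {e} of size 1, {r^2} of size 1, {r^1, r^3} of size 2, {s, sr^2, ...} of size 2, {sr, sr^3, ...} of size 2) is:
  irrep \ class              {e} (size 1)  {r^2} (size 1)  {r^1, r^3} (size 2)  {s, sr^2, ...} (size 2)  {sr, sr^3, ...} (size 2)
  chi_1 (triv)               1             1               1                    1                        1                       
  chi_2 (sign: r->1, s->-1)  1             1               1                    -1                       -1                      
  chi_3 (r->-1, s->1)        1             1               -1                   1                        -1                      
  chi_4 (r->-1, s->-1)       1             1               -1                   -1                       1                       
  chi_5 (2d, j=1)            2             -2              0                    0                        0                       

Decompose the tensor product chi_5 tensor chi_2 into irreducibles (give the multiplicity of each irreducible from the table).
chi_5 tensor chi_2 = chi_5 (all other irreducibles have multiplicity 0).

Solution. The character of a tensor product is the pointwise product (chi_5 * chi_2)(C) = chi_5(C) * chi_2(C):
  {e}: (2)*(1), {r^2}: (-2)*(1), {r^1, r^3}: (0)*(1), {s, sr^2, ...}: (0)*(-1), {sr, sr^3, ...}: (0)*(-1)
so (chi_5 * chi_2) takes values
  {e} -> 2, {r^2} -> -2, {r^1, r^3} -> 0, {s, sr^2, ...} -> 0, {sr, sr^3, ...} -> 0.
Now take the inner product of this character with each irreducible chi from the table, <chi_5*chi_2, chi> = (1/8) sum_C |C| (chi_5*chi_2)(C) conj(chi(C)):
  <chi_5*chi_2, chi_1> = (1/8)[1*(2)*conj(1) + 1*(-2)*conj(1) + 2*(0)*conj(1) + 2*(0)*conj(1) + 2*(0)*conj(1)]
      = (1/8)[(2) + (-2) + (0) + (0) + (0)] = 0/8 = 0
  <chi_5*chi_2, chi_2> = (1/8)[1*(2)*conj(1) + 1*(-2)*conj(1) + 2*(0)*conj(1) + 2*(0)*conj(-1) + 2*(0)*conj(-1)]
      = (1/8)[(2) + (-2) + (0) + (0) + (0)] = 0/8 = 0
  <chi_5*chi_2, chi_3> = (1/8)[1*(2)*conj(1) + 1*(-2)*conj(1) + 2*(0)*conj(-1) + 2*(0)*conj(1) + 2*(0)*conj(-1)]
      = (1/8)[(2) + (-2) + (0) + (0) + (0)] = 0/8 = 0
  <chi_5*chi_2, chi_4> = (1/8)[1*(2)*conj(1) + 1*(-2)*conj(1) + 2*(0)*conj(-1) + 2*(0)*conj(-1) + 2*(0)*conj(1)]
      = (1/8)[(2) + (-2) + (0) + (0) + (0)] = 0/8 = 0
  <chi_5*chi_2, chi_5> = (1/8)[1*(2)*conj(2) + 1*(-2)*conj(-2) + 2*(0)*conj(0) + 2*(0)*conj(0) + 2*(0)*conj(0)]
      = (1/8)[(4) + (4) + (0) + (0) + (0)] = 8/8 = 1
Hence the multiplicities are chi_5: 1. Dimension check: dim(chi_5)*dim(chi_2) = 2*1 = 2 and sum (mult * dim) = 1*2 = 2.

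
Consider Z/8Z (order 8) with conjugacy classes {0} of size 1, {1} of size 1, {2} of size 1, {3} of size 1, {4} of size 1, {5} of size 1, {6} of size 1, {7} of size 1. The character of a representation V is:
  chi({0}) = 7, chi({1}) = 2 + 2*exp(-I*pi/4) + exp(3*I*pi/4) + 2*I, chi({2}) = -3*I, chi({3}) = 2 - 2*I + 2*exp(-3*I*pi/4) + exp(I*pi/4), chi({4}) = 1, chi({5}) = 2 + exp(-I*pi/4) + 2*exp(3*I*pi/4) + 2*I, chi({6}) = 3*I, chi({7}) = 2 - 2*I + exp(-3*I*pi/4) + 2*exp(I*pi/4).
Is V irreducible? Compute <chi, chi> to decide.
Not irreducible (reducible): <chi, chi> = 13 > 1.

Explanation: <chi, chi> = (1/|G|) sum_C |C| * |chi(C)|^2 = (1/8)[1*|7|^2 + 1*|2 + 2*exp(-I*pi/4) + exp(3*I*pi/4) + 2*I|^2 + 1*|-3*I|^2 + 1*|2 - 2*I + 2*exp(-3*I*pi/4) + exp(I*pi/4)|^2 + 1*|1|^2 + 1*|2 + exp(-I*pi/4) + 2*exp(3*I*pi/4) + 2*I|^2 + 1*|3*I|^2 + 1*|2 - 2*I + exp(-3*I*pi/4) + 2*exp(I*pi/4)|^2]
  = (1/8)[(49) + (9) + (9) + (9) + (1) + (9) + (9) + (9)] = 104/8 = 13.
(Exp terms are combined using exp(i*s)*conj(exp(i*t)) = exp(i*(s-t)), and sums of them are collapsed using the identity that for every m > 1 the m distinct m-th roots of unity sum to 0, e.g. 1 + exp(2*I*pi/3) + exp(-2*I*pi/3) = 0.)
A character is irreducible iff <chi, chi> = 1, so this representation is reducible.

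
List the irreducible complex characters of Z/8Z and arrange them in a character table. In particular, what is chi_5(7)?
Character table of Z/8Z (irreps indexed chi_0,...,chi_7 with chi_k(m) = zeta_8^(k*m), zeta_8 = exp(2*pi*i/8)):
  irrep \ class  {0} (size 1)  {1} (size 1)    {2} (size 1)  {3} (size 1)    {4} (size 1)  {5} (size 1)    {6} (size 1)  {7} (size 1)  
  chi_0          1             1               1             1               1             1               1             1             
  chi_1          1             exp(I*pi/4)     I             exp(3*I*pi/4)   -1            exp(-3*I*pi/4)  -I            exp(-I*pi/4)  
  chi_2          1             I               -1            -I              1             I               -1            -I            
  chi_3          1             exp(3*I*pi/4)   -I            exp(I*pi/4)     -1            exp(-I*pi/4)    I             exp(-3*I*pi/4)
  chi_4          1             -1              1             -1              1             -1              1             -1            
  chi_5          1             exp(-3*I*pi/4)  I             exp(-I*pi/4)    -1            exp(I*pi/4)     -I            exp(3*I*pi/4) 
  chi_6          1             -I              -1            I               1             -I              -1            I             
  chi_7          1             exp(-I*pi/4)    -I            exp(-3*I*pi/4)  -1            exp(3*I*pi/4)   I             exp(I*pi/4)   

Spot check: chi_5(7) = zeta_8^(5*7) = zeta_8^35 = exp(3*I*pi/4).

Justification: Z/8Z is abelian, so all 8 irreducible complex representations are 1-dimensional. They are given by chi_k(m) = zeta_8^(k*m) for k = 0,...,7. Row orthogonality: sum_m chi_k(m) conj(chi_l(m)) = 8 * [k = l].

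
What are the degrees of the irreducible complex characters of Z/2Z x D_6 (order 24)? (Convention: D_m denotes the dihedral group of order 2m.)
Dimensions: 1, 1, 1, 1, 1, 1, 1, 1, 2, 2, 2, 2

Working: There are 12 irreducibles (= number of conjugacy classes). Their dimensions d_i satisfy sum d_i^2 = |G| = 24: 1 + 1 + 1 + 1 + 1 + 1 + 1 + 1 + 4 + 4 + 4 + 4 = 24. (For the product with Z/2Z: each of the 2 1-dim characters of Z/2Z tensors with each irrep of D_6, giving 2 copies of each D_6-dimension.)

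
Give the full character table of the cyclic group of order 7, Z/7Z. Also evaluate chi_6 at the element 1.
Character table of Z/7Z (irreps indexed chi_0,...,chi_6 with chi_k(m) = zeta_7^(k*m), zeta_7 = exp(2*pi*i/7)):
  irrep \ class  {0} (size 1)  {1} (size 1)    {2} (size 1)    {3} (size 1)    {4} (size 1)    {5} (size 1)    {6} (size 1)  
  chi_0          1             1               1               1               1               1               1             
  chi_1          1             exp(2*I*pi/7)   exp(4*I*pi/7)   exp(6*I*pi/7)   exp(-6*I*pi/7)  exp(-4*I*pi/7)  exp(-2*I*pi/7)
  chi_2          1             exp(4*I*pi/7)   exp(-6*I*pi/7)  exp(-2*I*pi/7)  exp(2*I*pi/7)   exp(6*I*pi/7)   exp(-4*I*pi/7)
  chi_3          1             exp(6*I*pi/7)   exp(-2*I*pi/7)  exp(4*I*pi/7)   exp(-4*I*pi/7)  exp(2*I*pi/7)   exp(-6*I*pi/7)
  chi_4          1             exp(-6*I*pi/7)  exp(2*I*pi/7)   exp(-4*I*pi/7)  exp(4*I*pi/7)   exp(-2*I*pi/7)  exp(6*I*pi/7) 
  chi_5          1             exp(-4*I*pi/7)  exp(6*I*pi/7)   exp(2*I*pi/7)   exp(-2*I*pi/7)  exp(-6*I*pi/7)  exp(4*I*pi/7) 
  chi_6          1             exp(-2*I*pi/7)  exp(-4*I*pi/7)  exp(-6*I*pi/7)  exp(6*I*pi/7)   exp(4*I*pi/7)   exp(2*I*pi/7) 

Spot check: chi_6(1) = zeta_7^(6*1) = zeta_7^6 = exp(-2*I*pi/7).

Details: Z/7Z is abelian, so all 7 irreducible complex representations are 1-dimensional. They are given by chi_k(m) = zeta_7^(k*m) for k = 0,...,6. Row orthogonality: sum_m chi_k(m) conj(chi_l(m)) = 7 * [k = l].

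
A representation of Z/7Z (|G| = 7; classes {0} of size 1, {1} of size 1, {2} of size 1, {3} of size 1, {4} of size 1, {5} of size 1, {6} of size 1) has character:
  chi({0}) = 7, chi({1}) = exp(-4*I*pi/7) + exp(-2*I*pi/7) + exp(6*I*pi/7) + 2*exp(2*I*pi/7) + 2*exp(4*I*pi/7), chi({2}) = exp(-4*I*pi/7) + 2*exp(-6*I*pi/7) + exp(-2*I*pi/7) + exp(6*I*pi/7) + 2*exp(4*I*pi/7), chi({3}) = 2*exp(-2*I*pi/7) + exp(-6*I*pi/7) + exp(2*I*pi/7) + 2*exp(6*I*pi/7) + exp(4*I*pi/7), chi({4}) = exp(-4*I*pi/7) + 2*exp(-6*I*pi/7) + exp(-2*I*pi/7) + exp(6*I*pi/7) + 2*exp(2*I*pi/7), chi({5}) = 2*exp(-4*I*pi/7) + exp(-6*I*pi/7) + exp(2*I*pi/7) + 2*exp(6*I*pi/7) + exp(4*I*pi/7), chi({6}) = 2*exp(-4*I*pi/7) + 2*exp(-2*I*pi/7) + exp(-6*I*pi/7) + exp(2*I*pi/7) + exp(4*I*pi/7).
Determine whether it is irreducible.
Not irreducible (reducible): <chi, chi> = 11 > 1.

Solution. <chi, chi> = (1/|G|) sum_C |C| * |chi(C)|^2 = (1/7)[1*|7|^2 + 1*|exp(-4*I*pi/7) + exp(-2*I*pi/7) + exp(6*I*pi/7) + 2*exp(2*I*pi/7) + 2*exp(4*I*pi/7)|^2 + 1*|exp(-4*I*pi/7) + 2*exp(-6*I*pi/7) + exp(-2*I*pi/7) + exp(6*I*pi/7) + 2*exp(4*I*pi/7)|^2 + 1*|2*exp(-2*I*pi/7) + exp(-6*I*pi/7) + exp(2*I*pi/7) + 2*exp(6*I*pi/7) + exp(4*I*pi/7)|^2 + 1*|exp(-4*I*pi/7) + 2*exp(-6*I*pi/7) + exp(-2*I*pi/7) + exp(6*I*pi/7) + 2*exp(2*I*pi/7)|^2 + 1*|2*exp(-4*I*pi/7) + exp(-6*I*pi/7) + exp(2*I*pi/7) + 2*exp(6*I*pi/7) + exp(4*I*pi/7)|^2 + 1*|2*exp(-4*I*pi/7) + 2*exp(-2*I*pi/7) + exp(-6*I*pi/7) + exp(2*I*pi/7) + exp(4*I*pi/7)|^2]
  = (1/7)[(49) + (11 + 7*exp(-2*I*pi/7) + 5*exp(-4*I*pi/7) + 7*exp(-6*I*pi/7) + 7*exp(6*I*pi/7) + 5*exp(4*I*pi/7) + 7*exp(2*I*pi/7)) + (11 + 7*exp(-4*I*pi/7) + 7*exp(-2*I*pi/7) + 5*exp(-6*I*pi/7) + 5*exp(6*I*pi/7) + 7*exp(2*I*pi/7) + 7*exp(4*I*pi/7)) + (11 + 7*exp(-4*I*pi/7) + 5*exp(-2*I*pi/7) + 7*exp(-6*I*pi/7) + 7*exp(6*I*pi/7) + 5*exp(2*I*pi/7) + 7*exp(4*I*pi/7)) + (11 + 7*exp(-4*I*pi/7) + 5*exp(-2*I*pi/7) + 7*exp(-6*I*pi/7) + 7*exp(6*I*pi/7) + 5*exp(2*I*pi/7) + 7*exp(4*I*pi/7)) + (11 + 7*exp(-4*I*pi/7) + 7*exp(-2*I*pi/7) + 5*exp(-6*I*pi/7) + 5*exp(6*I*pi/7) + 7*exp(2*I*pi/7) + 7*exp(4*I*pi/7)) + (11 + 7*exp(-2*I*pi/7) + 5*exp(-4*I*pi/7) + 7*exp(-6*I*pi/7) + 7*exp(6*I*pi/7) + 5*exp(4*I*pi/7) + 7*exp(2*I*pi/7))] = 77/7 = 11.
(Exp terms are combined using exp(i*s)*conj(exp(i*t)) = exp(i*(s-t)), and sums of them are collapsed using the identity that for every m > 1 the m distinct m-th roots of unity sum to 0, e.g. 1 + exp(2*I*pi/3) + exp(-2*I*pi/3) = 0.)
A character is irreducible iff <chi, chi> = 1, so this representation is reducible.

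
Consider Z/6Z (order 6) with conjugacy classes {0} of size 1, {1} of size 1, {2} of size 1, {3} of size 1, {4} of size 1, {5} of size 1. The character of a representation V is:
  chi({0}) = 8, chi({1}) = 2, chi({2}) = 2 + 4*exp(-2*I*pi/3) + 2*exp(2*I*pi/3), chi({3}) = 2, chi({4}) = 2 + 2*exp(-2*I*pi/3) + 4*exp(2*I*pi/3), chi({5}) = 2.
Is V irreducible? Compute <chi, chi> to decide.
Not irreducible (reducible): <chi, chi> = 14 > 1.

Working: <chi, chi> = (1/|G|) sum_C |C| * |chi(C)|^2 = (1/6)[1*|8|^2 + 1*|2|^2 + 1*|2 + 4*exp(-2*I*pi/3) + 2*exp(2*I*pi/3)|^2 + 1*|2|^2 + 1*|2 + 2*exp(-2*I*pi/3) + 4*exp(2*I*pi/3)|^2 + 1*|2|^2]
  = (1/6)[(64) + (4) + (4) + (4) + (4) + (4)] = 84/6 = 14.
(Exp terms are combined using exp(i*s)*conj(exp(i*t)) = exp(i*(s-t)), and sums of them are collapsed using the identity that for every m > 1 the m distinct m-th roots of unity sum to 0, e.g. 1 + exp(2*I*pi/3) + exp(-2*I*pi/3) = 0.)
A character is irreducible iff <chi, chi> = 1, so this representation is reducible.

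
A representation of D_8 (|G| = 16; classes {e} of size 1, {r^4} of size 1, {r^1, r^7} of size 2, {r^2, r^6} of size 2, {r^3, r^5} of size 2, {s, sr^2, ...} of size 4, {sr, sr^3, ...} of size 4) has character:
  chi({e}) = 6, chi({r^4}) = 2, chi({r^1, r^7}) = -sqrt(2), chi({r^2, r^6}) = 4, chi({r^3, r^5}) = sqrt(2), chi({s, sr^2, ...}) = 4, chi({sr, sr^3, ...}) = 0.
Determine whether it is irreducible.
Not irreducible (reducible): <chi, chi> = 9 > 1.

Derivation: <chi, chi> = (1/|G|) sum_C |C| * |chi(C)|^2 = (1/16)[1*|6|^2 + 1*|2|^2 + 2*|-sqrt(2)|^2 + 2*|4|^2 + 2*|sqrt(2)|^2 + 4*|4|^2 + 4*|0|^2]
  = (1/16)[(36) + (4) + (4) + (32) + (4) + (64) + (0)] = 144/16 = 9.
A character is irreducible iff <chi, chi> = 1, so this representation is reducible.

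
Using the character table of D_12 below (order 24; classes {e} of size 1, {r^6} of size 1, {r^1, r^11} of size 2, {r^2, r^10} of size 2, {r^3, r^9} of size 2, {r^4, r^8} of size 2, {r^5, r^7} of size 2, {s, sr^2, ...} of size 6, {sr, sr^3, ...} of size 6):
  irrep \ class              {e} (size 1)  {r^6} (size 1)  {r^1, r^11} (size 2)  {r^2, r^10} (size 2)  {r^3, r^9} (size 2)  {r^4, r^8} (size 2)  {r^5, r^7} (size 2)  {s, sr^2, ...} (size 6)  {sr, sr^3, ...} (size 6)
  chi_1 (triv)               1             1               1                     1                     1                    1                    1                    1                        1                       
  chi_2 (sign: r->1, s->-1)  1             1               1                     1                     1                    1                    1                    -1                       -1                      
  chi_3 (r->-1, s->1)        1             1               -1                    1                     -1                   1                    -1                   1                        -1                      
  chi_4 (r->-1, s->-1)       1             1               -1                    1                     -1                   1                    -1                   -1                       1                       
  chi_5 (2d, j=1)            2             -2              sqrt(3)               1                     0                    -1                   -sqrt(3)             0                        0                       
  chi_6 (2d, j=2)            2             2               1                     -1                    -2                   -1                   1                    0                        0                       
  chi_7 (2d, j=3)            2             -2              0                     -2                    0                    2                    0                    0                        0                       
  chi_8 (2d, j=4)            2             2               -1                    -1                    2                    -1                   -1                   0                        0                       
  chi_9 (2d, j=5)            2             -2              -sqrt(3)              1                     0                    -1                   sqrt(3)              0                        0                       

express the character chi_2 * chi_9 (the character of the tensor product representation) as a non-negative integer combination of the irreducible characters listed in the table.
chi_2 tensor chi_9 = chi_9 (all other irreducibles have multiplicity 0).

Reasoning: The character of a tensor product is the pointwise product (chi_2 * chi_9)(C) = chi_2(C) * chi_9(C):
  {e}: (1)*(2), {r^6}: (1)*(-2), {r^1, r^11}: (1)*(-sqrt(3)), {r^2, r^10}: (1)*(1), {r^3, r^9}: (1)*(0), {r^4, r^8}: (1)*(-1), {r^5, r^7}: (1)*(sqrt(3)), {s, sr^2, ...}: (-1)*(0), {sr, sr^3, ...}: (-1)*(0)
so (chi_2 * chi_9) takes values
  {e} -> 2, {r^6} -> -2, {r^1, r^11} -> -sqrt(3), {r^2, r^10} -> 1, {r^3, r^9} -> 0, {r^4, r^8} -> -1, {r^5, r^7} -> sqrt(3), {s, sr^2, ...} -> 0, {sr, sr^3, ...} -> 0.
Now take the inner product of this character with each irreducible chi from the table, <chi_2*chi_9, chi> = (1/24) sum_C |C| (chi_2*chi_9)(C) conj(chi(C)):
  <chi_2*chi_9, chi_1> = (1/24)[1*(2)*conj(1) + 1*(-2)*conj(1) + 2*(-sqrt(3))*conj(1) + 2*(1)*conj(1) + 2*(0)*conj(1) + 2*(-1)*conj(1) + 2*(sqrt(3))*conj(1) + 6*(0)*conj(1) + 6*(0)*conj(1)]
      = (1/24)[(2) + (-2) + (-2*sqrt(3)) + (2) + (0) + (-2) + (2*sqrt(3)) + (0) + (0)] = 0/24 = 0
  <chi_2*chi_9, chi_2> = (1/24)[1*(2)*conj(1) + 1*(-2)*conj(1) + 2*(-sqrt(3))*conj(1) + 2*(1)*conj(1) + 2*(0)*conj(1) + 2*(-1)*conj(1) + 2*(sqrt(3))*conj(1) + 6*(0)*conj(-1) + 6*(0)*conj(-1)]
      = (1/24)[(2) + (-2) + (-2*sqrt(3)) + (2) + (0) + (-2) + (2*sqrt(3)) + (0) + (0)] = 0/24 = 0
  <chi_2*chi_9, chi_3> = (1/24)[1*(2)*conj(1) + 1*(-2)*conj(1) + 2*(-sqrt(3))*conj(-1) + 2*(1)*conj(1) + 2*(0)*conj(-1) + 2*(-1)*conj(1) + 2*(sqrt(3))*conj(-1) + 6*(0)*conj(1) + 6*(0)*conj(-1)]
      = (1/24)[(2) + (-2) + (2*sqrt(3)) + (2) + (0) + (-2) + (-2*sqrt(3)) + (0) + (0)] = 0/24 = 0
  <chi_2*chi_9, chi_4> = (1/24)[1*(2)*conj(1) + 1*(-2)*conj(1) + 2*(-sqrt(3))*conj(-1) + 2*(1)*conj(1) + 2*(0)*conj(-1) + 2*(-1)*conj(1) + 2*(sqrt(3))*conj(-1) + 6*(0)*conj(-1) + 6*(0)*conj(1)]
      = (1/24)[(2) + (-2) + (2*sqrt(3)) + (2) + (0) + (-2) + (-2*sqrt(3)) + (0) + (0)] = 0/24 = 0
  <chi_2*chi_9, chi_5> = (1/24)[1*(2)*conj(2) + 1*(-2)*conj(-2) + 2*(-sqrt(3))*conj(sqrt(3)) + 2*(1)*conj(1) + 2*(0)*conj(0) + 2*(-1)*conj(-1) + 2*(sqrt(3))*conj(-sqrt(3)) + 6*(0)*conj(0) + 6*(0)*conj(0)]
      = (1/24)[(4) + (4) + (-6) + (2) + (0) + (2) + (-6) + (0) + (0)] = 0/24 = 0
  <chi_2*chi_9, chi_6> = (1/24)[1*(2)*conj(2) + 1*(-2)*conj(2) + 2*(-sqrt(3))*conj(1) + 2*(1)*conj(-1) + 2*(0)*conj(-2) + 2*(-1)*conj(-1) + 2*(sqrt(3))*conj(1) + 6*(0)*conj(0) + 6*(0)*conj(0)]
      = (1/24)[(4) + (-4) + (-2*sqrt(3)) + (-2) + (0) + (2) + (2*sqrt(3)) + (0) + (0)] = 0/24 = 0
  <chi_2*chi_9, chi_7> = (1/24)[1*(2)*conj(2) + 1*(-2)*conj(-2) + 2*(-sqrt(3))*conj(0) + 2*(1)*conj(-2) + 2*(0)*conj(0) + 2*(-1)*conj(2) + 2*(sqrt(3))*conj(0) + 6*(0)*conj(0) + 6*(0)*conj(0)]
      = (1/24)[(4) + (4) + (0) + (-4) + (0) + (-4) + (0) + (0) + (0)] = 0/24 = 0
  <chi_2*chi_9, chi_8> = (1/24)[1*(2)*conj(2) + 1*(-2)*conj(2) + 2*(-sqrt(3))*conj(-1) + 2*(1)*conj(-1) + 2*(0)*conj(2) + 2*(-1)*conj(-1) + 2*(sqrt(3))*conj(-1) + 6*(0)*conj(0) + 6*(0)*conj(0)]
      = (1/24)[(4) + (-4) + (2*sqrt(3)) + (-2) + (0) + (2) + (-2*sqrt(3)) + (0) + (0)] = 0/24 = 0
  <chi_2*chi_9, chi_9> = (1/24)[1*(2)*conj(2) + 1*(-2)*conj(-2) + 2*(-sqrt(3))*conj(-sqrt(3)) + 2*(1)*conj(1) + 2*(0)*conj(0) + 2*(-1)*conj(-1) + 2*(sqrt(3))*conj(sqrt(3)) + 6*(0)*conj(0) + 6*(0)*conj(0)]
      = (1/24)[(4) + (4) + (6) + (2) + (0) + (2) + (6) + (0) + (0)] = 24/24 = 1
Hence the multiplicities are chi_9: 1. Dimension check: dim(chi_2)*dim(chi_9) = 1*2 = 2 and sum (mult * dim) = 1*2 = 2.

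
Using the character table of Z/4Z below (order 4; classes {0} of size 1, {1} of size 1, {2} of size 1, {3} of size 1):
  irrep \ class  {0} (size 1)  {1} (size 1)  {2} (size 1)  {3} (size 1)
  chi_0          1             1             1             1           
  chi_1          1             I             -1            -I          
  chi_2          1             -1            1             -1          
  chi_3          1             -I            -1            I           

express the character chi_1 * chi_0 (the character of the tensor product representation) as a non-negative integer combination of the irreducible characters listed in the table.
chi_1 tensor chi_0 = chi_1 (all other irreducibles have multiplicity 0).

Why: The character of a tensor product is the pointwise product (chi_1 * chi_0)(C) = chi_1(C) * chi_0(C):
  {0}: (1)*(1), {1}: (I)*(1), {2}: (-1)*(1), {3}: (-I)*(1)
so (chi_1 * chi_0) takes values
  {0} -> 1, {1} -> I, {2} -> -1, {3} -> -I.
Now take the inner product of this character with each irreducible chi from the table, <chi_1*chi_0, chi> = (1/4) sum_C |C| (chi_1*chi_0)(C) conj(chi(C)):
  <chi_1*chi_0, chi_0> = (1/4)[1*(1)*conj(1) + 1*(I)*conj(1) + 1*(-1)*conj(1) + 1*(-I)*conj(1)]
      = (1/4)[(1) + (I) + (-1) + (-I)] = 0/4 = 0
  <chi_1*chi_0, chi_1> = (1/4)[1*(1)*conj(1) + 1*(I)*conj(I) + 1*(-1)*conj(-1) + 1*(-I)*conj(-I)]
      = (1/4)[(1) + (1) + (1) + (1)] = 4/4 = 1
  <chi_1*chi_0, chi_2> = (1/4)[1*(1)*conj(1) + 1*(I)*conj(-1) + 1*(-1)*conj(1) + 1*(-I)*conj(-1)]
      = (1/4)[(1) + (-I) + (-1) + (I)] = 0/4 = 0
  <chi_1*chi_0, chi_3> = (1/4)[1*(1)*conj(1) + 1*(I)*conj(-I) + 1*(-1)*conj(-1) + 1*(-I)*conj(I)]
      = (1/4)[(1) + (-1) + (1) + (-1)] = 0/4 = 0
(Exp terms are combined using exp(i*s)*conj(exp(i*t)) = exp(i*(s-t)), and sums of them are collapsed using the identity that for every m > 1 the m distinct m-th roots of unity sum to 0, e.g. 1 + exp(2*I*pi/3) + exp(-2*I*pi/3) = 0.)
Hence the multiplicities are chi_1: 1. Dimension check: dim(chi_1)*dim(chi_0) = 1*1 = 1 and sum (mult * dim) = 1*1 = 1.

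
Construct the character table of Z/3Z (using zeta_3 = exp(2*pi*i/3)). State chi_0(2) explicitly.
Character table of Z/3Z (irreps indexed chi_0,...,chi_2 with chi_k(m) = zeta_3^(k*m), zeta_3 = exp(2*pi*i/3)):
  irrep \ class  {0} (size 1)  {1} (size 1)    {2} (size 1)  
  chi_0          1             1               1             
  chi_1          1             exp(2*I*pi/3)   exp(-2*I*pi/3)
  chi_2          1             exp(-2*I*pi/3)  exp(2*I*pi/3) 

Spot check: chi_0(2) = zeta_3^(0*2) = zeta_3^0 = 1.

Proof sketch: Z/3Z is abelian, so all 3 irreducible complex representations are 1-dimensional. They are given by chi_k(m) = zeta_3^(k*m) for k = 0,...,2. Row orthogonality: sum_m chi_k(m) conj(chi_l(m)) = 3 * [k = l].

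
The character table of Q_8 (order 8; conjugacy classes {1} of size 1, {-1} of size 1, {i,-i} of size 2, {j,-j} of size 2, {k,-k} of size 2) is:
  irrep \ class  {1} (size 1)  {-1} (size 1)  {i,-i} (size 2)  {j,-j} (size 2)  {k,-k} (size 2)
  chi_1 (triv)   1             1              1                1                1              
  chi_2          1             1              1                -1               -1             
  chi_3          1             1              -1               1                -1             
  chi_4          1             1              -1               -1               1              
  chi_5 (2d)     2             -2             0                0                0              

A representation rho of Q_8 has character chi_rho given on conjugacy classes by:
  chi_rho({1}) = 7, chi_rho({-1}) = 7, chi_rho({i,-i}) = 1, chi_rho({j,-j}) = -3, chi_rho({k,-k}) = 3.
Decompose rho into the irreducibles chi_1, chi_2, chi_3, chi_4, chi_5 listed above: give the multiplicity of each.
Multiplicities: chi_1: 2, chi_2: 2, chi_3: 0, chi_4: 3, chi_5: 0.

Argument: Use <chi_rho, chi> = (1/|G|) sum_C |C| * chi_rho(C) * conj(chi(C)) with |G| = 8 for each irreducible chi in the table:
  <chi_rho, chi_1> = (1/8)[1*(7)*conj(1) + 1*(7)*conj(1) + 2*(1)*conj(1) + 2*(-3)*conj(1) + 2*(3)*conj(1)]
      = (1/8)[(7) + (7) + (2) + (-6) + (6)] = 16/8 = 2
  <chi_rho, chi_2> = (1/8)[1*(7)*conj(1) + 1*(7)*conj(1) + 2*(1)*conj(1) + 2*(-3)*conj(-1) + 2*(3)*conj(-1)]
      = (1/8)[(7) + (7) + (2) + (6) + (-6)] = 16/8 = 2
  <chi_rho, chi_3> = (1/8)[1*(7)*conj(1) + 1*(7)*conj(1) + 2*(1)*conj(-1) + 2*(-3)*conj(1) + 2*(3)*conj(-1)]
      = (1/8)[(7) + (7) + (-2) + (-6) + (-6)] = 0/8 = 0
  <chi_rho, chi_4> = (1/8)[1*(7)*conj(1) + 1*(7)*conj(1) + 2*(1)*conj(-1) + 2*(-3)*conj(-1) + 2*(3)*conj(1)]
      = (1/8)[(7) + (7) + (-2) + (6) + (6)] = 24/8 = 3
  <chi_rho, chi_5> = (1/8)[1*(7)*conj(2) + 1*(7)*conj(-2) + 2*(1)*conj(0) + 2*(-3)*conj(0) + 2*(3)*conj(0)]
      = (1/8)[(14) + (-14) + (0) + (0) + (0)] = 0/8 = 0
Dimension check: dim(rho) = sum (mult * dim) = 2*1 + 2*1 + 0*1 + 3*1 + 0*2 = 7 = chi_rho(e) = 7.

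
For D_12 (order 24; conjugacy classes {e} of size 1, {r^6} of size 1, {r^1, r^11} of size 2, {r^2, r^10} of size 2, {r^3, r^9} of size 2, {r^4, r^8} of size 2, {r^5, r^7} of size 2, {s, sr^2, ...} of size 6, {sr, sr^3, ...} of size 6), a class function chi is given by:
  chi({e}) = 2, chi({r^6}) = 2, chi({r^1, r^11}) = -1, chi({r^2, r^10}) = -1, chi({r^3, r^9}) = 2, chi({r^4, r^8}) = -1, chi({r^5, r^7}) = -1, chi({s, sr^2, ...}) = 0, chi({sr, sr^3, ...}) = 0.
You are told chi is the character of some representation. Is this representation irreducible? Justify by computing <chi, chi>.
Irreducible: <chi, chi> = 1.

Reasoning: <chi, chi> = (1/|G|) sum_C |C| * |chi(C)|^2 = (1/24)[1*|2|^2 + 1*|2|^2 + 2*|-1|^2 + 2*|-1|^2 + 2*|2|^2 + 2*|-1|^2 + 2*|-1|^2 + 6*|0|^2 + 6*|0|^2]
  = (1/24)[(4) + (4) + (2) + (2) + (8) + (2) + (2) + (0) + (0)] = 24/24 = 1.
A character is irreducible iff <chi, chi> = 1, so this representation is irreducible.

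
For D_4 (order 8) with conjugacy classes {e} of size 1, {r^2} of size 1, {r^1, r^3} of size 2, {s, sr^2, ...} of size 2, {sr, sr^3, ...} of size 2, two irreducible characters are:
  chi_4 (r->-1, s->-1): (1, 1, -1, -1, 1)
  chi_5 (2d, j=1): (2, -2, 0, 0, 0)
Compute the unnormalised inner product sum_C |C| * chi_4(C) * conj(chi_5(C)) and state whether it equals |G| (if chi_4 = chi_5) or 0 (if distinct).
Sum = 0; so <chi_4, chi_5> = 0 (distinct irreducibles are orthogonal).

Argument: Compute term by term over conjugacy classes (|C| * chi_4(C) * conj(chi_5(C))):
  1*(1)*conj(2) + 1*(1)*conj(-2) + 2*(-1)*conj(0) + 2*(-1)*conj(0) + 2*(1)*conj(0)
  = (2) + (-2) + (0) + (0) + (0)
  = 0.
Dividing by |G| = 8 gives 0/8 = 0, matching the row-orthogonality relation <chi_4, chi_5> = [chi_4 = chi_5].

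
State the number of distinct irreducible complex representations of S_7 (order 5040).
15

Explanation: The number of irreducible complex representations of a finite group equals its number of conjugacy classes. Conjugacy classes in S_7 correspond to cycle types, i.e. partitions of 7; there are p(7) = 15 of them, so S_7 (order 5040) has exactly 15 irreducible complex representations.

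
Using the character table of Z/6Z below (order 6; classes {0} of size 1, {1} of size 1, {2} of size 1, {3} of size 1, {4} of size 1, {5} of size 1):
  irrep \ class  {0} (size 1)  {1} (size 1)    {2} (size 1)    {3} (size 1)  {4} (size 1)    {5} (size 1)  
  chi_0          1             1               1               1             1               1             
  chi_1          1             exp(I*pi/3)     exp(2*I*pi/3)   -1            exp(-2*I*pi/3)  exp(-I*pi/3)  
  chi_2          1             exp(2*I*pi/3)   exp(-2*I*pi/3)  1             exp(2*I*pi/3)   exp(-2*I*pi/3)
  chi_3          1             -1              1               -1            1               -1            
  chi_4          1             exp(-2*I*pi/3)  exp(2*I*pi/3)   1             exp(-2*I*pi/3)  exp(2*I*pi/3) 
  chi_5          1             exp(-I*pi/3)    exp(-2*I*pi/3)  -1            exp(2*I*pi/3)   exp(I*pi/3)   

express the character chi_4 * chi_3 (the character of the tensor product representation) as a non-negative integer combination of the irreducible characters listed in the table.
chi_4 tensor chi_3 = chi_1 (all other irreducibles have multiplicity 0).

Argument: The character of a tensor product is the pointwise product (chi_4 * chi_3)(C) = chi_4(C) * chi_3(C):
  {0}: (1)*(1), {1}: (exp(-2*I*pi/3))*(-1), {2}: (exp(2*I*pi/3))*(1), {3}: (1)*(-1), {4}: (exp(-2*I*pi/3))*(1), {5}: (exp(2*I*pi/3))*(-1)
so (chi_4 * chi_3) takes values
  {0} -> 1, {1} -> -exp(-2*I*pi/3), {2} -> exp(2*I*pi/3), {3} -> -1, {4} -> exp(-2*I*pi/3), {5} -> -exp(2*I*pi/3).
Now take the inner product of this character with each irreducible chi from the table, <chi_4*chi_3, chi> = (1/6) sum_C |C| (chi_4*chi_3)(C) conj(chi(C)):
  <chi_4*chi_3, chi_0> = (1/6)[1*(1)*conj(1) + 1*(-exp(-2*I*pi/3))*conj(1) + 1*(exp(2*I*pi/3))*conj(1) + 1*(-1)*conj(1) + 1*(exp(-2*I*pi/3))*conj(1) + 1*(-exp(2*I*pi/3))*conj(1)]
      = (1/6)[(1) + (-exp(-2*I*pi/3)) + (exp(2*I*pi/3)) + (-1) + (exp(-2*I*pi/3)) + (-exp(2*I*pi/3))] = 0/6 = 0
  <chi_4*chi_3, chi_1> = (1/6)[1*(1)*conj(1) + 1*(-exp(-2*I*pi/3))*conj(exp(I*pi/3)) + 1*(exp(2*I*pi/3))*conj(exp(2*I*pi/3)) + 1*(-1)*conj(-1) + 1*(exp(-2*I*pi/3))*conj(exp(-2*I*pi/3)) + 1*(-exp(2*I*pi/3))*conj(exp(-I*pi/3))]
      = (1/6)[(1) + (1) + (1) + (1) + (1) + (1)] = 6/6 = 1
  <chi_4*chi_3, chi_2> = (1/6)[1*(1)*conj(1) + 1*(-exp(-2*I*pi/3))*conj(exp(2*I*pi/3)) + 1*(exp(2*I*pi/3))*conj(exp(-2*I*pi/3)) + 1*(-1)*conj(1) + 1*(exp(-2*I*pi/3))*conj(exp(2*I*pi/3)) + 1*(-exp(2*I*pi/3))*conj(exp(-2*I*pi/3))]
      = (1/6)[(1) + (-exp(2*I*pi/3)) + (exp(-2*I*pi/3)) + (-1) + (exp(2*I*pi/3)) + (-exp(-2*I*pi/3))] = 0/6 = 0
  <chi_4*chi_3, chi_3> = (1/6)[1*(1)*conj(1) + 1*(-exp(-2*I*pi/3))*conj(-1) + 1*(exp(2*I*pi/3))*conj(1) + 1*(-1)*conj(-1) + 1*(exp(-2*I*pi/3))*conj(1) + 1*(-exp(2*I*pi/3))*conj(-1)]
      = (1/6)[(1) + (exp(-2*I*pi/3)) + (exp(2*I*pi/3)) + (1) + (exp(-2*I*pi/3)) + (exp(2*I*pi/3))] = 0/6 = 0
  <chi_4*chi_3, chi_4> = (1/6)[1*(1)*conj(1) + 1*(-exp(-2*I*pi/3))*conj(exp(-2*I*pi/3)) + 1*(exp(2*I*pi/3))*conj(exp(2*I*pi/3)) + 1*(-1)*conj(1) + 1*(exp(-2*I*pi/3))*conj(exp(-2*I*pi/3)) + 1*(-exp(2*I*pi/3))*conj(exp(2*I*pi/3))]
      = (1/6)[(1) + (-1) + (1) + (-1) + (1) + (-1)] = 0/6 = 0
  <chi_4*chi_3, chi_5> = (1/6)[1*(1)*conj(1) + 1*(-exp(-2*I*pi/3))*conj(exp(-I*pi/3)) + 1*(exp(2*I*pi/3))*conj(exp(-2*I*pi/3)) + 1*(-1)*conj(-1) + 1*(exp(-2*I*pi/3))*conj(exp(2*I*pi/3)) + 1*(-exp(2*I*pi/3))*conj(exp(I*pi/3))]
      = (1/6)[(1) + (-exp(-I*pi/3)) + (exp(-2*I*pi/3)) + (1) + (exp(2*I*pi/3)) + (-exp(I*pi/3))] = 0/6 = 0
(Exp terms are combined using exp(i*s)*conj(exp(i*t)) = exp(i*(s-t)), and sums of them are collapsed using the identity that for every m > 1 the m distinct m-th roots of unity sum to 0, e.g. 1 + exp(2*I*pi/3) + exp(-2*I*pi/3) = 0.)
Hence the multiplicities are chi_1: 1. Dimension check: dim(chi_4)*dim(chi_3) = 1*1 = 1 and sum (mult * dim) = 1*1 = 1.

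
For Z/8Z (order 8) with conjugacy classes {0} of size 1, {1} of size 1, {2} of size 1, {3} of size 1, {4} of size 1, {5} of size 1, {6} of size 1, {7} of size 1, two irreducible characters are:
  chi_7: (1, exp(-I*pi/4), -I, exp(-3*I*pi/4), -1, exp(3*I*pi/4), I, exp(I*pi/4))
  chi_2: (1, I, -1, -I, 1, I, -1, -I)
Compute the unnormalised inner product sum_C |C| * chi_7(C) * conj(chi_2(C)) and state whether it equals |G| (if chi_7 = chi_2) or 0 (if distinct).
Sum = 0; so <chi_7, chi_2> = 0 (distinct irreducibles are orthogonal).

Details: Compute term by term over conjugacy classes (|C| * chi_7(C) * conj(chi_2(C))):
  1*(1)*conj(1) + 1*(exp(-I*pi/4))*conj(I) + 1*(-I)*conj(-1) + 1*(exp(-3*I*pi/4))*conj(-I) + 1*(-1)*conj(1) + 1*(exp(3*I*pi/4))*conj(I) + 1*(I)*conj(-1) + 1*(exp(I*pi/4))*conj(-I)
  = (1) + (-exp(I*pi/4)) + (I) + (exp(-I*pi/4)) + (-1) + (-exp(-3*I*pi/4)) + (-I) + (exp(3*I*pi/4))
  = 0.
(Exp terms are combined using exp(i*s)*conj(exp(i*t)) = exp(i*(s-t)), and sums of them are collapsed using the identity that for every m > 1 the m distinct m-th roots of unity sum to 0, e.g. 1 + exp(2*I*pi/3) + exp(-2*I*pi/3) = 0.)
Dividing by |G| = 8 gives 0/8 = 0, matching the row-orthogonality relation <chi_7, chi_2> = [chi_7 = chi_2].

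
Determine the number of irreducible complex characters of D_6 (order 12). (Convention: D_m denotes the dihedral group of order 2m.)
6

Details: The number of irreducible complex representations of a finite group equals its number of conjugacy classes. D_6 has 6 conjugacy classes (n/2 + 3 for n even), so D_6 (order 12) has exactly 6 irreducible complex representations.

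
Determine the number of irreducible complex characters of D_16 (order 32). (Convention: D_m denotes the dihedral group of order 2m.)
11

Argument: The number of irreducible complex representations of a finite group equals its number of conjugacy classes. D_16 has 11 conjugacy classes (n/2 + 3 for n even), so D_16 (order 32) has exactly 11 irreducible complex representations.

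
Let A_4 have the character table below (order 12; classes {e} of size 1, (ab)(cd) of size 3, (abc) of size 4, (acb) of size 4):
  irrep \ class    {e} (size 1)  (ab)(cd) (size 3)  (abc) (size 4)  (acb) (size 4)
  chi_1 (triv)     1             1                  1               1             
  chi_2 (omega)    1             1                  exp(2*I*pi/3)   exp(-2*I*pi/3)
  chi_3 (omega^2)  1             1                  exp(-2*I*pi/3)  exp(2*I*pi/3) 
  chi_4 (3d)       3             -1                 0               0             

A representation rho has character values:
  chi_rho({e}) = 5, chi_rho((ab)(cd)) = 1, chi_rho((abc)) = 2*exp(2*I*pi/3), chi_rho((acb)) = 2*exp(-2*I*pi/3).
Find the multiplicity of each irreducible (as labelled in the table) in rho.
Multiplicities: chi_1: 0, chi_2: 2, chi_3: 0, chi_4: 1.

Why: Use <chi_rho, chi> = (1/|G|) sum_C |C| * chi_rho(C) * conj(chi(C)) with |G| = 12 for each irreducible chi in the table:
  <chi_rho, chi_1> = (1/12)[1*(5)*conj(1) + 3*(1)*conj(1) + 4*(2*exp(2*I*pi/3))*conj(1) + 4*(2*exp(-2*I*pi/3))*conj(1)]
      = (1/12)[(5) + (3) + (8*exp(2*I*pi/3)) + (8*exp(-2*I*pi/3))] = 0/12 = 0
  <chi_rho, chi_2> = (1/12)[1*(5)*conj(1) + 3*(1)*conj(1) + 4*(2*exp(2*I*pi/3))*conj(exp(2*I*pi/3)) + 4*(2*exp(-2*I*pi/3))*conj(exp(-2*I*pi/3))]
      = (1/12)[(5) + (3) + (8) + (8)] = 24/12 = 2
  <chi_rho, chi_3> = (1/12)[1*(5)*conj(1) + 3*(1)*conj(1) + 4*(2*exp(2*I*pi/3))*conj(exp(-2*I*pi/3)) + 4*(2*exp(-2*I*pi/3))*conj(exp(2*I*pi/3))]
      = (1/12)[(5) + (3) + (8*exp(-2*I*pi/3)) + (8*exp(2*I*pi/3))] = 0/12 = 0
  <chi_rho, chi_4> = (1/12)[1*(5)*conj(3) + 3*(1)*conj(-1) + 4*(2*exp(2*I*pi/3))*conj(0) + 4*(2*exp(-2*I*pi/3))*conj(0)]
      = (1/12)[(15) + (-3) + (0) + (0)] = 12/12 = 1
(Exp terms are combined using exp(i*s)*conj(exp(i*t)) = exp(i*(s-t)), and sums of them are collapsed using the identity that for every m > 1 the m distinct m-th roots of unity sum to 0, e.g. 1 + exp(2*I*pi/3) + exp(-2*I*pi/3) = 0.)
Dimension check: dim(rho) = sum (mult * dim) = 0*1 + 2*1 + 0*1 + 1*3 = 5 = chi_rho(e) = 5.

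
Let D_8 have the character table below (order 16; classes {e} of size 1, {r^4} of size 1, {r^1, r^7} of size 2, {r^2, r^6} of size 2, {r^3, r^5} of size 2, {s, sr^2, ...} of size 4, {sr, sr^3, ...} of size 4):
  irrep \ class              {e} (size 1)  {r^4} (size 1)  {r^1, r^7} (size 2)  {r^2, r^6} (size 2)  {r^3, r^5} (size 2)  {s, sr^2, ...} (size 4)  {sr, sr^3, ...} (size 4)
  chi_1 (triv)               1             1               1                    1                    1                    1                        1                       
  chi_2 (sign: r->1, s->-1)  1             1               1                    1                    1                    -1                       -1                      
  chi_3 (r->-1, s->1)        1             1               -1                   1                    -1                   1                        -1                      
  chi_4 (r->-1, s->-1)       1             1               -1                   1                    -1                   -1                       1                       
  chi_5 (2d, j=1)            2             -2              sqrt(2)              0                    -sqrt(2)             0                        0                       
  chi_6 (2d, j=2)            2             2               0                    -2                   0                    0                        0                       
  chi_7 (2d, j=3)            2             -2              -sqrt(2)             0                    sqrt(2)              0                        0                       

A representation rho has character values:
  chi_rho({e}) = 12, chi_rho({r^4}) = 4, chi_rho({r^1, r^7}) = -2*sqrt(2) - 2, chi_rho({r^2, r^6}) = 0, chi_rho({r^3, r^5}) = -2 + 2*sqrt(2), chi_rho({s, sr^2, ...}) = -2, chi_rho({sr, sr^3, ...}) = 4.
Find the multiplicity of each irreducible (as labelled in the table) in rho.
Multiplicities: chi_1: 1, chi_2: 0, chi_3: 0, chi_4: 3, chi_5: 0, chi_6: 2, chi_7: 2.

Derivation: Use <chi_rho, chi> = (1/|G|) sum_C |C| * chi_rho(C) * conj(chi(C)) with |G| = 16 for each irreducible chi in the table:
  <chi_rho, chi_1> = (1/16)[1*(12)*conj(1) + 1*(4)*conj(1) + 2*(-2*sqrt(2) - 2)*conj(1) + 2*(0)*conj(1) + 2*(-2 + 2*sqrt(2))*conj(1) + 4*(-2)*conj(1) + 4*(4)*conj(1)]
      = (1/16)[(12) + (4) + (-4*sqrt(2) - 4) + (0) + (-4 + 4*sqrt(2)) + (-8) + (16)] = 16/16 = 1
  <chi_rho, chi_2> = (1/16)[1*(12)*conj(1) + 1*(4)*conj(1) + 2*(-2*sqrt(2) - 2)*conj(1) + 2*(0)*conj(1) + 2*(-2 + 2*sqrt(2))*conj(1) + 4*(-2)*conj(-1) + 4*(4)*conj(-1)]
      = (1/16)[(12) + (4) + (-4*sqrt(2) - 4) + (0) + (-4 + 4*sqrt(2)) + (8) + (-16)] = 0/16 = 0
  <chi_rho, chi_3> = (1/16)[1*(12)*conj(1) + 1*(4)*conj(1) + 2*(-2*sqrt(2) - 2)*conj(-1) + 2*(0)*conj(1) + 2*(-2 + 2*sqrt(2))*conj(-1) + 4*(-2)*conj(1) + 4*(4)*conj(-1)]
      = (1/16)[(12) + (4) + (4 + 4*sqrt(2)) + (0) + (4 - 4*sqrt(2)) + (-8) + (-16)] = 0/16 = 0
  <chi_rho, chi_4> = (1/16)[1*(12)*conj(1) + 1*(4)*conj(1) + 2*(-2*sqrt(2) - 2)*conj(-1) + 2*(0)*conj(1) + 2*(-2 + 2*sqrt(2))*conj(-1) + 4*(-2)*conj(-1) + 4*(4)*conj(1)]
      = (1/16)[(12) + (4) + (4 + 4*sqrt(2)) + (0) + (4 - 4*sqrt(2)) + (8) + (16)] = 48/16 = 3
  <chi_rho, chi_5> = (1/16)[1*(12)*conj(2) + 1*(4)*conj(-2) + 2*(-2*sqrt(2) - 2)*conj(sqrt(2)) + 2*(0)*conj(0) + 2*(-2 + 2*sqrt(2))*conj(-sqrt(2)) + 4*(-2)*conj(0) + 4*(4)*conj(0)]
      = (1/16)[(24) + (-8) + (-8 - 4*sqrt(2)) + (0) + (-8 + 4*sqrt(2)) + (0) + (0)] = 0/16 = 0
  <chi_rho, chi_6> = (1/16)[1*(12)*conj(2) + 1*(4)*conj(2) + 2*(-2*sqrt(2) - 2)*conj(0) + 2*(0)*conj(-2) + 2*(-2 + 2*sqrt(2))*conj(0) + 4*(-2)*conj(0) + 4*(4)*conj(0)]
      = (1/16)[(24) + (8) + (0) + (0) + (0) + (0) + (0)] = 32/16 = 2
  <chi_rho, chi_7> = (1/16)[1*(12)*conj(2) + 1*(4)*conj(-2) + 2*(-2*sqrt(2) - 2)*conj(-sqrt(2)) + 2*(0)*conj(0) + 2*(-2 + 2*sqrt(2))*conj(sqrt(2)) + 4*(-2)*conj(0) + 4*(4)*conj(0)]
      = (1/16)[(24) + (-8) + (4*sqrt(2) + 8) + (0) + (8 - 4*sqrt(2)) + (0) + (0)] = 32/16 = 2
Dimension check: dim(rho) = sum (mult * dim) = 1*1 + 0*1 + 0*1 + 3*1 + 0*2 + 2*2 + 2*2 = 12 = chi_rho(e) = 12.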